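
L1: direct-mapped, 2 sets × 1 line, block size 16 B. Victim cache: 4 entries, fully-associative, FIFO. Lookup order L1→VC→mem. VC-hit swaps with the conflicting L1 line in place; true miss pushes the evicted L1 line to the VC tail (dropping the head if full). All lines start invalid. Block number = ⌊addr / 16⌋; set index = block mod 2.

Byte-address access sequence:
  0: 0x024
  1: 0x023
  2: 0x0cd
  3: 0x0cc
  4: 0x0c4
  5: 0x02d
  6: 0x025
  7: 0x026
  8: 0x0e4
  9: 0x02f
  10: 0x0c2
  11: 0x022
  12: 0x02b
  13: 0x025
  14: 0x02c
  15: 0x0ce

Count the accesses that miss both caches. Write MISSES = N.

  [0] addr=0x24 blk=2 s=0: MISS | VC []
  [1] addr=0x23 blk=2 s=0: L1-HIT | VC []
  [2] addr=0xcd blk=12 s=0: MISS | VC [2]
  [3] addr=0xcc blk=12 s=0: L1-HIT | VC [2]
  [4] addr=0xc4 blk=12 s=0: L1-HIT | VC [2]
  [5] addr=0x2d blk=2 s=0: VC-HIT | VC [12]
  [6] addr=0x25 blk=2 s=0: L1-HIT | VC [12]
  [7] addr=0x26 blk=2 s=0: L1-HIT | VC [12]
  [8] addr=0xe4 blk=14 s=0: MISS | VC [12, 2]
  [9] addr=0x2f blk=2 s=0: VC-HIT | VC [12, 14]
  [10] addr=0xc2 blk=12 s=0: VC-HIT | VC [2, 14]
  [11] addr=0x22 blk=2 s=0: VC-HIT | VC [12, 14]
  [12] addr=0x2b blk=2 s=0: L1-HIT | VC [12, 14]
  [13] addr=0x25 blk=2 s=0: L1-HIT | VC [12, 14]
  [14] addr=0x2c blk=2 s=0: L1-HIT | VC [12, 14]
  [15] addr=0xce blk=12 s=0: VC-HIT | VC [2, 14]

MISSES = 3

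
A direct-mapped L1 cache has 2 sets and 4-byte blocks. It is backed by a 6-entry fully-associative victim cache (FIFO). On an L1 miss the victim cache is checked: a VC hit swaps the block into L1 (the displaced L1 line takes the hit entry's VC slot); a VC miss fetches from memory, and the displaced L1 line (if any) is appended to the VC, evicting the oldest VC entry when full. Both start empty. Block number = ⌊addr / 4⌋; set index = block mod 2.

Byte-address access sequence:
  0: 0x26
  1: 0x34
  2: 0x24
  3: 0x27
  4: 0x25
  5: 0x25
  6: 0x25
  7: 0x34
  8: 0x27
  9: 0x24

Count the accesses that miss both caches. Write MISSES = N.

MISSES = 2

  [0] addr=0x26 blk=9 s=1: MISS | VC []
  [1] addr=0x34 blk=13 s=1: MISS | VC [9]
  [2] addr=0x24 blk=9 s=1: VC-HIT | VC [13]
  [3] addr=0x27 blk=9 s=1: L1-HIT | VC [13]
  [4] addr=0x25 blk=9 s=1: L1-HIT | VC [13]
  [5] addr=0x25 blk=9 s=1: L1-HIT | VC [13]
  [6] addr=0x25 blk=9 s=1: L1-HIT | VC [13]
  [7] addr=0x34 blk=13 s=1: VC-HIT | VC [9]
  [8] addr=0x27 blk=9 s=1: VC-HIT | VC [13]
  [9] addr=0x24 blk=9 s=1: L1-HIT | VC [13]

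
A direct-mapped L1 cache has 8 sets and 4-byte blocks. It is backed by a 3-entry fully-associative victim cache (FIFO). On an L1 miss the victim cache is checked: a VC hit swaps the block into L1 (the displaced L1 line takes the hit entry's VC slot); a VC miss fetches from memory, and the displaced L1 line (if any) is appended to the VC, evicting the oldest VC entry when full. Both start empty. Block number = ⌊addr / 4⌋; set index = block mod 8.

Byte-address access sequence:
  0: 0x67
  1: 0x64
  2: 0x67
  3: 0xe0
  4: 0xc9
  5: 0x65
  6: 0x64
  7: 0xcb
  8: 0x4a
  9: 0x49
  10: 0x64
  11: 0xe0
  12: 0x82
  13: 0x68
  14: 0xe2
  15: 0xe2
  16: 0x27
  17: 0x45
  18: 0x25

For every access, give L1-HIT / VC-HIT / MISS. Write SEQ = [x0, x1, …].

SEQ = [MISS, L1-HIT, L1-HIT, MISS, MISS, L1-HIT, L1-HIT, L1-HIT, MISS, L1-HIT, L1-HIT, L1-HIT, MISS, MISS, VC-HIT, L1-HIT, MISS, MISS, VC-HIT]

#0 0x67→b25/s1 MISS; vc=[]
#1 0x64→b25/s1 L1-HIT; vc=[]
#2 0x67→b25/s1 L1-HIT; vc=[]
#3 0xe0→b56/s0 MISS; vc=[]
#4 0xc9→b50/s2 MISS; vc=[]
#5 0x65→b25/s1 L1-HIT; vc=[]
#6 0x64→b25/s1 L1-HIT; vc=[]
#7 0xcb→b50/s2 L1-HIT; vc=[]
#8 0x4a→b18/s2 MISS; vc=[50]
#9 0x49→b18/s2 L1-HIT; vc=[50]
#10 0x64→b25/s1 L1-HIT; vc=[50]
#11 0xe0→b56/s0 L1-HIT; vc=[50]
#12 0x82→b32/s0 MISS; vc=[50,56]
#13 0x68→b26/s2 MISS; vc=[50,56,18]
#14 0xe2→b56/s0 VC-HIT; vc=[50,32,18]
#15 0xe2→b56/s0 L1-HIT; vc=[50,32,18]
#16 0x27→b9/s1 MISS; vc=[32,18,25]
#17 0x45→b17/s1 MISS; vc=[18,25,9]
#18 0x25→b9/s1 VC-HIT; vc=[18,25,17]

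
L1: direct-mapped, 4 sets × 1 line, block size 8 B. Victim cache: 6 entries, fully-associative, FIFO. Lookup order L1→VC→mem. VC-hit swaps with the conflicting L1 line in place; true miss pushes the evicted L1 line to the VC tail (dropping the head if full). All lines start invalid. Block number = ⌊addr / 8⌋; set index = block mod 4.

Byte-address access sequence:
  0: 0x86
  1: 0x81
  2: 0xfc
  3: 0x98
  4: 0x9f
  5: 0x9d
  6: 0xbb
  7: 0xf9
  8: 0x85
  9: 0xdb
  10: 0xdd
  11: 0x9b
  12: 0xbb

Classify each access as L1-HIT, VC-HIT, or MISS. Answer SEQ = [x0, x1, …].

SEQ = [MISS, L1-HIT, MISS, MISS, L1-HIT, L1-HIT, MISS, VC-HIT, L1-HIT, MISS, L1-HIT, VC-HIT, VC-HIT]

  [0] addr=0x86 blk=16 s=0: MISS | VC []
  [1] addr=0x81 blk=16 s=0: L1-HIT | VC []
  [2] addr=0xfc blk=31 s=3: MISS | VC []
  [3] addr=0x98 blk=19 s=3: MISS | VC [31]
  [4] addr=0x9f blk=19 s=3: L1-HIT | VC [31]
  [5] addr=0x9d blk=19 s=3: L1-HIT | VC [31]
  [6] addr=0xbb blk=23 s=3: MISS | VC [31, 19]
  [7] addr=0xf9 blk=31 s=3: VC-HIT | VC [23, 19]
  [8] addr=0x85 blk=16 s=0: L1-HIT | VC [23, 19]
  [9] addr=0xdb blk=27 s=3: MISS | VC [23, 19, 31]
  [10] addr=0xdd blk=27 s=3: L1-HIT | VC [23, 19, 31]
  [11] addr=0x9b blk=19 s=3: VC-HIT | VC [23, 27, 31]
  [12] addr=0xbb blk=23 s=3: VC-HIT | VC [19, 27, 31]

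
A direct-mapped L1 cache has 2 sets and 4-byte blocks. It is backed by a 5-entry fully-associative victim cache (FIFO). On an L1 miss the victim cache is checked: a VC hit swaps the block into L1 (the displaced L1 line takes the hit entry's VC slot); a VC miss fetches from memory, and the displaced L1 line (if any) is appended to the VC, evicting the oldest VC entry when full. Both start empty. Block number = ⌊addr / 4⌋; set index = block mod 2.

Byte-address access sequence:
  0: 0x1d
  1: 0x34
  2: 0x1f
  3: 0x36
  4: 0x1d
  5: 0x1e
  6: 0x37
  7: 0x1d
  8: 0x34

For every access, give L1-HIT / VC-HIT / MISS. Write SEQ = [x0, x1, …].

SEQ = [MISS, MISS, VC-HIT, VC-HIT, VC-HIT, L1-HIT, VC-HIT, VC-HIT, VC-HIT]

  [0] addr=0x1d blk=7 s=1: MISS | VC []
  [1] addr=0x34 blk=13 s=1: MISS | VC [7]
  [2] addr=0x1f blk=7 s=1: VC-HIT | VC [13]
  [3] addr=0x36 blk=13 s=1: VC-HIT | VC [7]
  [4] addr=0x1d blk=7 s=1: VC-HIT | VC [13]
  [5] addr=0x1e blk=7 s=1: L1-HIT | VC [13]
  [6] addr=0x37 blk=13 s=1: VC-HIT | VC [7]
  [7] addr=0x1d blk=7 s=1: VC-HIT | VC [13]
  [8] addr=0x34 blk=13 s=1: VC-HIT | VC [7]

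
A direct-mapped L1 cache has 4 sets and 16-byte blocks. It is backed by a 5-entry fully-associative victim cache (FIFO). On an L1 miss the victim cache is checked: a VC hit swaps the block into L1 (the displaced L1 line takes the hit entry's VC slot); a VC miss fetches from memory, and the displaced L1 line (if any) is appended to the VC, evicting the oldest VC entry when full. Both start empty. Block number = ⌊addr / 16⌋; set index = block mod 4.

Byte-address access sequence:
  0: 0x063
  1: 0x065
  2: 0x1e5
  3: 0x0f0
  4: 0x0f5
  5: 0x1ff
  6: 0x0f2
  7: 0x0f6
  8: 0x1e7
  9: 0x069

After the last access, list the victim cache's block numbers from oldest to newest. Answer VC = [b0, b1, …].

#0 0x63→b6/s2 MISS; vc=[]
#1 0x65→b6/s2 L1-HIT; vc=[]
#2 0x1e5→b30/s2 MISS; vc=[6]
#3 0xf0→b15/s3 MISS; vc=[6]
#4 0xf5→b15/s3 L1-HIT; vc=[6]
#5 0x1ff→b31/s3 MISS; vc=[6,15]
#6 0xf2→b15/s3 VC-HIT; vc=[6,31]
#7 0xf6→b15/s3 L1-HIT; vc=[6,31]
#8 0x1e7→b30/s2 L1-HIT; vc=[6,31]
#9 0x69→b6/s2 VC-HIT; vc=[30,31]

VC = [30, 31]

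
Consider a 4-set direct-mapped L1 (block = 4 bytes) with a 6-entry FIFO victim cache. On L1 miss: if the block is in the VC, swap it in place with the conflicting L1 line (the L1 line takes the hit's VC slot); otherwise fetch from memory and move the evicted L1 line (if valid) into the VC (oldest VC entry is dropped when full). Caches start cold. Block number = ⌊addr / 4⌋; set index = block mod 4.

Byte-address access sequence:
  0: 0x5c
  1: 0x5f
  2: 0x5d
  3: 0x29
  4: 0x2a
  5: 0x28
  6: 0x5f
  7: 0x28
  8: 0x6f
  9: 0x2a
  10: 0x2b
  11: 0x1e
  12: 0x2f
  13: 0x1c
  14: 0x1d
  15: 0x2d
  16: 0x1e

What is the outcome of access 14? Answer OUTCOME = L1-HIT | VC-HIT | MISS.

0: 0x5c (blk 23, set 3) → MISS  vc=[]
1: 0x5f (blk 23, set 3) → L1-HIT  vc=[]
2: 0x5d (blk 23, set 3) → L1-HIT  vc=[]
3: 0x29 (blk 10, set 2) → MISS  vc=[]
4: 0x2a (blk 10, set 2) → L1-HIT  vc=[]
5: 0x28 (blk 10, set 2) → L1-HIT  vc=[]
6: 0x5f (blk 23, set 3) → L1-HIT  vc=[]
7: 0x28 (blk 10, set 2) → L1-HIT  vc=[]
8: 0x6f (blk 27, set 3) → MISS  vc=[23]
9: 0x2a (blk 10, set 2) → L1-HIT  vc=[23]
10: 0x2b (blk 10, set 2) → L1-HIT  vc=[23]
11: 0x1e (blk 7, set 3) → MISS  vc=[23, 27]
12: 0x2f (blk 11, set 3) → MISS  vc=[23, 27, 7]
13: 0x1c (blk 7, set 3) → VC-HIT  vc=[23, 27, 11]
14: 0x1d (blk 7, set 3) → L1-HIT  vc=[23, 27, 11]
15: 0x2d (blk 11, set 3) → VC-HIT  vc=[23, 27, 7]
16: 0x1e (blk 7, set 3) → VC-HIT  vc=[23, 27, 11]

OUTCOME = L1-HIT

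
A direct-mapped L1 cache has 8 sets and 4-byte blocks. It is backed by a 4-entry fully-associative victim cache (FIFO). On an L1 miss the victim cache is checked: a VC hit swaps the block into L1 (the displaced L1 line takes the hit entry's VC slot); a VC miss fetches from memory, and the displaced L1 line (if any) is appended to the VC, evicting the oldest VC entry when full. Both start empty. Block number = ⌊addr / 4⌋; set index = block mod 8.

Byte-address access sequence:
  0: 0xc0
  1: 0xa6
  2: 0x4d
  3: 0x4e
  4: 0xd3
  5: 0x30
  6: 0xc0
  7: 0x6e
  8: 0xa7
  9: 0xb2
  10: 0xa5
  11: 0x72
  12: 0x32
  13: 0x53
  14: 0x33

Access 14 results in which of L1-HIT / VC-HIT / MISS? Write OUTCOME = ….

#0 0xc0→b48/s0 MISS; vc=[]
#1 0xa6→b41/s1 MISS; vc=[]
#2 0x4d→b19/s3 MISS; vc=[]
#3 0x4e→b19/s3 L1-HIT; vc=[]
#4 0xd3→b52/s4 MISS; vc=[]
#5 0x30→b12/s4 MISS; vc=[52]
#6 0xc0→b48/s0 L1-HIT; vc=[52]
#7 0x6e→b27/s3 MISS; vc=[52,19]
#8 0xa7→b41/s1 L1-HIT; vc=[52,19]
#9 0xb2→b44/s4 MISS; vc=[52,19,12]
#10 0xa5→b41/s1 L1-HIT; vc=[52,19,12]
#11 0x72→b28/s4 MISS; vc=[52,19,12,44]
#12 0x32→b12/s4 VC-HIT; vc=[52,19,28,44]
#13 0x53→b20/s4 MISS; vc=[19,28,44,12]
#14 0x33→b12/s4 VC-HIT; vc=[19,28,44,20]

OUTCOME = VC-HIT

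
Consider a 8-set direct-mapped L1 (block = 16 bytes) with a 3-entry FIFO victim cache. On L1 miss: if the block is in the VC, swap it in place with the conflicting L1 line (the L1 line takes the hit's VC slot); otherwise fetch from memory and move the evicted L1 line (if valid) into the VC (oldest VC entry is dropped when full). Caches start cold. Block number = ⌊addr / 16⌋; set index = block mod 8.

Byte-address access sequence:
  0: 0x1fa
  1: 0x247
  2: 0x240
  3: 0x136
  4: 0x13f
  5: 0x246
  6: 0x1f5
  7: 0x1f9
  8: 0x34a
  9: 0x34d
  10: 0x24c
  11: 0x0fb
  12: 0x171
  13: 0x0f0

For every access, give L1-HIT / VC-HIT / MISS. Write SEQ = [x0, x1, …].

0: 0x1fa (blk 31, set 7) → MISS  vc=[]
1: 0x247 (blk 36, set 4) → MISS  vc=[]
2: 0x240 (blk 36, set 4) → L1-HIT  vc=[]
3: 0x136 (blk 19, set 3) → MISS  vc=[]
4: 0x13f (blk 19, set 3) → L1-HIT  vc=[]
5: 0x246 (blk 36, set 4) → L1-HIT  vc=[]
6: 0x1f5 (blk 31, set 7) → L1-HIT  vc=[]
7: 0x1f9 (blk 31, set 7) → L1-HIT  vc=[]
8: 0x34a (blk 52, set 4) → MISS  vc=[36]
9: 0x34d (blk 52, set 4) → L1-HIT  vc=[36]
10: 0x24c (blk 36, set 4) → VC-HIT  vc=[52]
11: 0xfb (blk 15, set 7) → MISS  vc=[52, 31]
12: 0x171 (blk 23, set 7) → MISS  vc=[52, 31, 15]
13: 0xf0 (blk 15, set 7) → VC-HIT  vc=[52, 31, 23]

SEQ = [MISS, MISS, L1-HIT, MISS, L1-HIT, L1-HIT, L1-HIT, L1-HIT, MISS, L1-HIT, VC-HIT, MISS, MISS, VC-HIT]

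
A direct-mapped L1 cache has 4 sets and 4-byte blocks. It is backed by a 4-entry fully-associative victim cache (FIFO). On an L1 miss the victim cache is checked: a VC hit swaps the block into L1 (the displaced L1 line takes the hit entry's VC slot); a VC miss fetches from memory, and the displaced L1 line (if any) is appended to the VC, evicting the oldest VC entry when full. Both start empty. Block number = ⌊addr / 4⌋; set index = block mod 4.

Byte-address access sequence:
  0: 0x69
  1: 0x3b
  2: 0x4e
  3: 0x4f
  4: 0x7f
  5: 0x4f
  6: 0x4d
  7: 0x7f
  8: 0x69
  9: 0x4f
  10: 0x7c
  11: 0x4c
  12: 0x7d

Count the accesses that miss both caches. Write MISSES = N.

  [0] addr=0x69 blk=26 s=2: MISS | VC []
  [1] addr=0x3b blk=14 s=2: MISS | VC [26]
  [2] addr=0x4e blk=19 s=3: MISS | VC [26]
  [3] addr=0x4f blk=19 s=3: L1-HIT | VC [26]
  [4] addr=0x7f blk=31 s=3: MISS | VC [26, 19]
  [5] addr=0x4f blk=19 s=3: VC-HIT | VC [26, 31]
  [6] addr=0x4d blk=19 s=3: L1-HIT | VC [26, 31]
  [7] addr=0x7f blk=31 s=3: VC-HIT | VC [26, 19]
  [8] addr=0x69 blk=26 s=2: VC-HIT | VC [14, 19]
  [9] addr=0x4f blk=19 s=3: VC-HIT | VC [14, 31]
  [10] addr=0x7c blk=31 s=3: VC-HIT | VC [14, 19]
  [11] addr=0x4c blk=19 s=3: VC-HIT | VC [14, 31]
  [12] addr=0x7d blk=31 s=3: VC-HIT | VC [14, 19]

MISSES = 4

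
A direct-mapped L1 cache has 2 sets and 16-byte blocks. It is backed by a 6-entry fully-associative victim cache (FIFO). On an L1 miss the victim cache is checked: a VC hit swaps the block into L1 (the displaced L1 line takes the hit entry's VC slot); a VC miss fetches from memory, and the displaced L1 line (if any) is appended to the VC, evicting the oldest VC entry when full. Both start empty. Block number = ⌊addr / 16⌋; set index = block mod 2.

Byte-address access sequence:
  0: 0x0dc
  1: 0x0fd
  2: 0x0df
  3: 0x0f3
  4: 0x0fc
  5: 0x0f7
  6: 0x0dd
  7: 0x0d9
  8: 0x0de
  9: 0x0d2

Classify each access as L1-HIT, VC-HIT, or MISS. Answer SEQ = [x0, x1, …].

#0 0xdc→b13/s1 MISS; vc=[]
#1 0xfd→b15/s1 MISS; vc=[13]
#2 0xdf→b13/s1 VC-HIT; vc=[15]
#3 0xf3→b15/s1 VC-HIT; vc=[13]
#4 0xfc→b15/s1 L1-HIT; vc=[13]
#5 0xf7→b15/s1 L1-HIT; vc=[13]
#6 0xdd→b13/s1 VC-HIT; vc=[15]
#7 0xd9→b13/s1 L1-HIT; vc=[15]
#8 0xde→b13/s1 L1-HIT; vc=[15]
#9 0xd2→b13/s1 L1-HIT; vc=[15]

SEQ = [MISS, MISS, VC-HIT, VC-HIT, L1-HIT, L1-HIT, VC-HIT, L1-HIT, L1-HIT, L1-HIT]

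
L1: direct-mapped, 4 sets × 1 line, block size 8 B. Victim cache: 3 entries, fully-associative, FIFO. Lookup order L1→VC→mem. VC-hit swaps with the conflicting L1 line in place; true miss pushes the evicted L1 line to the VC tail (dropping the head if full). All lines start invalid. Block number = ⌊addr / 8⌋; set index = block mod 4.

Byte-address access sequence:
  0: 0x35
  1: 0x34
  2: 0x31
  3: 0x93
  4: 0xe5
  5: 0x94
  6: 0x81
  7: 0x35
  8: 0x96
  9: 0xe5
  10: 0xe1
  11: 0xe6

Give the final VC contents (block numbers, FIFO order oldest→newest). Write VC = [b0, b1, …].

0: 0x35 (blk 6, set 2) → MISS  vc=[]
1: 0x34 (blk 6, set 2) → L1-HIT  vc=[]
2: 0x31 (blk 6, set 2) → L1-HIT  vc=[]
3: 0x93 (blk 18, set 2) → MISS  vc=[6]
4: 0xe5 (blk 28, set 0) → MISS  vc=[6]
5: 0x94 (blk 18, set 2) → L1-HIT  vc=[6]
6: 0x81 (blk 16, set 0) → MISS  vc=[6, 28]
7: 0x35 (blk 6, set 2) → VC-HIT  vc=[18, 28]
8: 0x96 (blk 18, set 2) → VC-HIT  vc=[6, 28]
9: 0xe5 (blk 28, set 0) → VC-HIT  vc=[6, 16]
10: 0xe1 (blk 28, set 0) → L1-HIT  vc=[6, 16]
11: 0xe6 (blk 28, set 0) → L1-HIT  vc=[6, 16]

VC = [6, 16]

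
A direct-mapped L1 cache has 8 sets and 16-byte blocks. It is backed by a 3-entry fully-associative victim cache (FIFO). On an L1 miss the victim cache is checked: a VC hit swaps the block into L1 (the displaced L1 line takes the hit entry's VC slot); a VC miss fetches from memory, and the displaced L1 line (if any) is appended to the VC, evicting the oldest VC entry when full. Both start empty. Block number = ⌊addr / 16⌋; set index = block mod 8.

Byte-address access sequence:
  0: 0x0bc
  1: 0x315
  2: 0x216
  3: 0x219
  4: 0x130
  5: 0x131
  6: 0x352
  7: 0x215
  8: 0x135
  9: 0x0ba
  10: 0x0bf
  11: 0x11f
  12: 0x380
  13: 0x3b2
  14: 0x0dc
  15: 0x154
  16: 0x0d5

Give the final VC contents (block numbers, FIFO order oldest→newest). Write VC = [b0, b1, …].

VC = [11, 53, 21]

0: 0xbc (blk 11, set 3) → MISS  vc=[]
1: 0x315 (blk 49, set 1) → MISS  vc=[]
2: 0x216 (blk 33, set 1) → MISS  vc=[49]
3: 0x219 (blk 33, set 1) → L1-HIT  vc=[49]
4: 0x130 (blk 19, set 3) → MISS  vc=[49, 11]
5: 0x131 (blk 19, set 3) → L1-HIT  vc=[49, 11]
6: 0x352 (blk 53, set 5) → MISS  vc=[49, 11]
7: 0x215 (blk 33, set 1) → L1-HIT  vc=[49, 11]
8: 0x135 (blk 19, set 3) → L1-HIT  vc=[49, 11]
9: 0xba (blk 11, set 3) → VC-HIT  vc=[49, 19]
10: 0xbf (blk 11, set 3) → L1-HIT  vc=[49, 19]
11: 0x11f (blk 17, set 1) → MISS  vc=[49, 19, 33]
12: 0x380 (blk 56, set 0) → MISS  vc=[49, 19, 33]
13: 0x3b2 (blk 59, set 3) → MISS  vc=[19, 33, 11]
14: 0xdc (blk 13, set 5) → MISS  vc=[33, 11, 53]
15: 0x154 (blk 21, set 5) → MISS  vc=[11, 53, 13]
16: 0xd5 (blk 13, set 5) → VC-HIT  vc=[11, 53, 21]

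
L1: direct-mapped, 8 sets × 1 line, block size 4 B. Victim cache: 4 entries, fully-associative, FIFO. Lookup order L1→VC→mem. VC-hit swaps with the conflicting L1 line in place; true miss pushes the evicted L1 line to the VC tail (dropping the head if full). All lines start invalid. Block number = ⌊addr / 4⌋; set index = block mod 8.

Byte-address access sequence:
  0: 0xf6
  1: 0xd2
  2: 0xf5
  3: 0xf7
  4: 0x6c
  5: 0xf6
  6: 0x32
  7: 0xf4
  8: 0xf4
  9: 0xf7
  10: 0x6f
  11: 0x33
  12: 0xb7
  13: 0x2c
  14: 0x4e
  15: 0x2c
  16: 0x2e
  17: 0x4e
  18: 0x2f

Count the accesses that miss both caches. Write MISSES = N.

#0 0xf6→b61/s5 MISS; vc=[]
#1 0xd2→b52/s4 MISS; vc=[]
#2 0xf5→b61/s5 L1-HIT; vc=[]
#3 0xf7→b61/s5 L1-HIT; vc=[]
#4 0x6c→b27/s3 MISS; vc=[]
#5 0xf6→b61/s5 L1-HIT; vc=[]
#6 0x32→b12/s4 MISS; vc=[52]
#7 0xf4→b61/s5 L1-HIT; vc=[52]
#8 0xf4→b61/s5 L1-HIT; vc=[52]
#9 0xf7→b61/s5 L1-HIT; vc=[52]
#10 0x6f→b27/s3 L1-HIT; vc=[52]
#11 0x33→b12/s4 L1-HIT; vc=[52]
#12 0xb7→b45/s5 MISS; vc=[52,61]
#13 0x2c→b11/s3 MISS; vc=[52,61,27]
#14 0x4e→b19/s3 MISS; vc=[52,61,27,11]
#15 0x2c→b11/s3 VC-HIT; vc=[52,61,27,19]
#16 0x2e→b11/s3 L1-HIT; vc=[52,61,27,19]
#17 0x4e→b19/s3 VC-HIT; vc=[52,61,27,11]
#18 0x2f→b11/s3 VC-HIT; vc=[52,61,27,19]

MISSES = 7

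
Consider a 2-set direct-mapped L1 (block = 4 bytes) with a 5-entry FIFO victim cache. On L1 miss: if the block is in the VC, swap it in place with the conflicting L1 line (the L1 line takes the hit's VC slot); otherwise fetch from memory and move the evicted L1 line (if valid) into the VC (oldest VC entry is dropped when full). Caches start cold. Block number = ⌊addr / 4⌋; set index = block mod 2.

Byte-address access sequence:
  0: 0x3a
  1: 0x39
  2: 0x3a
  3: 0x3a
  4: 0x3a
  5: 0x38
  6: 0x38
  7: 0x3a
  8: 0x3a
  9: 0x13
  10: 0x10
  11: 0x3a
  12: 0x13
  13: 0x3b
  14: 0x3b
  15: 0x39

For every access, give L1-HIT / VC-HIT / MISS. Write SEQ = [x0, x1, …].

SEQ = [MISS, L1-HIT, L1-HIT, L1-HIT, L1-HIT, L1-HIT, L1-HIT, L1-HIT, L1-HIT, MISS, L1-HIT, VC-HIT, VC-HIT, VC-HIT, L1-HIT, L1-HIT]

  [0] addr=0x3a blk=14 s=0: MISS | VC []
  [1] addr=0x39 blk=14 s=0: L1-HIT | VC []
  [2] addr=0x3a blk=14 s=0: L1-HIT | VC []
  [3] addr=0x3a blk=14 s=0: L1-HIT | VC []
  [4] addr=0x3a blk=14 s=0: L1-HIT | VC []
  [5] addr=0x38 blk=14 s=0: L1-HIT | VC []
  [6] addr=0x38 blk=14 s=0: L1-HIT | VC []
  [7] addr=0x3a blk=14 s=0: L1-HIT | VC []
  [8] addr=0x3a blk=14 s=0: L1-HIT | VC []
  [9] addr=0x13 blk=4 s=0: MISS | VC [14]
  [10] addr=0x10 blk=4 s=0: L1-HIT | VC [14]
  [11] addr=0x3a blk=14 s=0: VC-HIT | VC [4]
  [12] addr=0x13 blk=4 s=0: VC-HIT | VC [14]
  [13] addr=0x3b blk=14 s=0: VC-HIT | VC [4]
  [14] addr=0x3b blk=14 s=0: L1-HIT | VC [4]
  [15] addr=0x39 blk=14 s=0: L1-HIT | VC [4]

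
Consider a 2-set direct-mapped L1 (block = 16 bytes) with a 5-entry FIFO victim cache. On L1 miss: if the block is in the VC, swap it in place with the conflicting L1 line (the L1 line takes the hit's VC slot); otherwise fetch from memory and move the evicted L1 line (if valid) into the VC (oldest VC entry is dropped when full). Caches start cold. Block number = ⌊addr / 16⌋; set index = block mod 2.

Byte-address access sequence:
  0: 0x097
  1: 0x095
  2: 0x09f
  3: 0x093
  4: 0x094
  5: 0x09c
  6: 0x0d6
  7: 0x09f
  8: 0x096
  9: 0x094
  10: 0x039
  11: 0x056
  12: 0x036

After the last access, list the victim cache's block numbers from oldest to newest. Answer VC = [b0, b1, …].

VC = [13, 9, 5]

0: 0x97 (blk 9, set 1) → MISS  vc=[]
1: 0x95 (blk 9, set 1) → L1-HIT  vc=[]
2: 0x9f (blk 9, set 1) → L1-HIT  vc=[]
3: 0x93 (blk 9, set 1) → L1-HIT  vc=[]
4: 0x94 (blk 9, set 1) → L1-HIT  vc=[]
5: 0x9c (blk 9, set 1) → L1-HIT  vc=[]
6: 0xd6 (blk 13, set 1) → MISS  vc=[9]
7: 0x9f (blk 9, set 1) → VC-HIT  vc=[13]
8: 0x96 (blk 9, set 1) → L1-HIT  vc=[13]
9: 0x94 (blk 9, set 1) → L1-HIT  vc=[13]
10: 0x39 (blk 3, set 1) → MISS  vc=[13, 9]
11: 0x56 (blk 5, set 1) → MISS  vc=[13, 9, 3]
12: 0x36 (blk 3, set 1) → VC-HIT  vc=[13, 9, 5]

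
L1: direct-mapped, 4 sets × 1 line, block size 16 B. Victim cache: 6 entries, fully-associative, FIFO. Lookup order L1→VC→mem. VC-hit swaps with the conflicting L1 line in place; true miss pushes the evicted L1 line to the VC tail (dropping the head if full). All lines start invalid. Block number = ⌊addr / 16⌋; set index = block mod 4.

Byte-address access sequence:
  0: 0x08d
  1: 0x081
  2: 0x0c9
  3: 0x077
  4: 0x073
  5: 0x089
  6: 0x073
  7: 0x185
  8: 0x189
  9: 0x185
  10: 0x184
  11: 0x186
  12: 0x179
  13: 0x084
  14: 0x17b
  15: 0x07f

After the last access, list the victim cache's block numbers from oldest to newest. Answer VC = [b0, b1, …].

  [0] addr=0x8d blk=8 s=0: MISS | VC []
  [1] addr=0x81 blk=8 s=0: L1-HIT | VC []
  [2] addr=0xc9 blk=12 s=0: MISS | VC [8]
  [3] addr=0x77 blk=7 s=3: MISS | VC [8]
  [4] addr=0x73 blk=7 s=3: L1-HIT | VC [8]
  [5] addr=0x89 blk=8 s=0: VC-HIT | VC [12]
  [6] addr=0x73 blk=7 s=3: L1-HIT | VC [12]
  [7] addr=0x185 blk=24 s=0: MISS | VC [12, 8]
  [8] addr=0x189 blk=24 s=0: L1-HIT | VC [12, 8]
  [9] addr=0x185 blk=24 s=0: L1-HIT | VC [12, 8]
  [10] addr=0x184 blk=24 s=0: L1-HIT | VC [12, 8]
  [11] addr=0x186 blk=24 s=0: L1-HIT | VC [12, 8]
  [12] addr=0x179 blk=23 s=3: MISS | VC [12, 8, 7]
  [13] addr=0x84 blk=8 s=0: VC-HIT | VC [12, 24, 7]
  [14] addr=0x17b blk=23 s=3: L1-HIT | VC [12, 24, 7]
  [15] addr=0x7f blk=7 s=3: VC-HIT | VC [12, 24, 23]

VC = [12, 24, 23]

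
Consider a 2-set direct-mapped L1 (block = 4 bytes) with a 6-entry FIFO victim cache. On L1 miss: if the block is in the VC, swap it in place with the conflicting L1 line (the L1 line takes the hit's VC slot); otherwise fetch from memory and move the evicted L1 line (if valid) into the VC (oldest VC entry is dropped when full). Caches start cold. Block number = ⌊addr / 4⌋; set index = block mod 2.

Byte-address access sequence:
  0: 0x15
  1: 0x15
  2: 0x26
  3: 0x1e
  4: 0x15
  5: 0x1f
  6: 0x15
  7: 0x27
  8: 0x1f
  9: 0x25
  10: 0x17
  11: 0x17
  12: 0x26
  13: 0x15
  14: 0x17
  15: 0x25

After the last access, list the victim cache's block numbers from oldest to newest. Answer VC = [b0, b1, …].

VC = [7, 5]

  [0] addr=0x15 blk=5 s=1: MISS | VC []
  [1] addr=0x15 blk=5 s=1: L1-HIT | VC []
  [2] addr=0x26 blk=9 s=1: MISS | VC [5]
  [3] addr=0x1e blk=7 s=1: MISS | VC [5, 9]
  [4] addr=0x15 blk=5 s=1: VC-HIT | VC [7, 9]
  [5] addr=0x1f blk=7 s=1: VC-HIT | VC [5, 9]
  [6] addr=0x15 blk=5 s=1: VC-HIT | VC [7, 9]
  [7] addr=0x27 blk=9 s=1: VC-HIT | VC [7, 5]
  [8] addr=0x1f blk=7 s=1: VC-HIT | VC [9, 5]
  [9] addr=0x25 blk=9 s=1: VC-HIT | VC [7, 5]
  [10] addr=0x17 blk=5 s=1: VC-HIT | VC [7, 9]
  [11] addr=0x17 blk=5 s=1: L1-HIT | VC [7, 9]
  [12] addr=0x26 blk=9 s=1: VC-HIT | VC [7, 5]
  [13] addr=0x15 blk=5 s=1: VC-HIT | VC [7, 9]
  [14] addr=0x17 blk=5 s=1: L1-HIT | VC [7, 9]
  [15] addr=0x25 blk=9 s=1: VC-HIT | VC [7, 5]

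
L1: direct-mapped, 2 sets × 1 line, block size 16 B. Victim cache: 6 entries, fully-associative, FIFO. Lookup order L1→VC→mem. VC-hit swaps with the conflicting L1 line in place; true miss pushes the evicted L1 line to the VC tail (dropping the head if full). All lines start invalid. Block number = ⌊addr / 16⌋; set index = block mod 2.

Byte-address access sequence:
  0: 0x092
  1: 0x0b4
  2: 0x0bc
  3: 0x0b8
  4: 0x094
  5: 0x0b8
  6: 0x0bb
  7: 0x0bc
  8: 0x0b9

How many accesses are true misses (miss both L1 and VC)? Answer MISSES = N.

MISSES = 2

  [0] addr=0x92 blk=9 s=1: MISS | VC []
  [1] addr=0xb4 blk=11 s=1: MISS | VC [9]
  [2] addr=0xbc blk=11 s=1: L1-HIT | VC [9]
  [3] addr=0xb8 blk=11 s=1: L1-HIT | VC [9]
  [4] addr=0x94 blk=9 s=1: VC-HIT | VC [11]
  [5] addr=0xb8 blk=11 s=1: VC-HIT | VC [9]
  [6] addr=0xbb blk=11 s=1: L1-HIT | VC [9]
  [7] addr=0xbc blk=11 s=1: L1-HIT | VC [9]
  [8] addr=0xb9 blk=11 s=1: L1-HIT | VC [9]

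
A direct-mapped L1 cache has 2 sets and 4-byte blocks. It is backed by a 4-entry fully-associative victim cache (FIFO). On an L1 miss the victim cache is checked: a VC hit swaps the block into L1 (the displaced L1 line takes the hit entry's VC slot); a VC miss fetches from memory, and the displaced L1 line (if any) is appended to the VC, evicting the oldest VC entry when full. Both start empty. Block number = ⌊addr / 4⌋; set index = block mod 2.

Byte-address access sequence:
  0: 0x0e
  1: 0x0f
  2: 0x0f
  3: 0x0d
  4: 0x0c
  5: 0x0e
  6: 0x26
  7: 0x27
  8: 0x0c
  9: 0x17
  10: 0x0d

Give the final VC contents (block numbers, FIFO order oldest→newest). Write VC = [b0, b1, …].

0: 0xe (blk 3, set 1) → MISS  vc=[]
1: 0xf (blk 3, set 1) → L1-HIT  vc=[]
2: 0xf (blk 3, set 1) → L1-HIT  vc=[]
3: 0xd (blk 3, set 1) → L1-HIT  vc=[]
4: 0xc (blk 3, set 1) → L1-HIT  vc=[]
5: 0xe (blk 3, set 1) → L1-HIT  vc=[]
6: 0x26 (blk 9, set 1) → MISS  vc=[3]
7: 0x27 (blk 9, set 1) → L1-HIT  vc=[3]
8: 0xc (blk 3, set 1) → VC-HIT  vc=[9]
9: 0x17 (blk 5, set 1) → MISS  vc=[9, 3]
10: 0xd (blk 3, set 1) → VC-HIT  vc=[9, 5]

VC = [9, 5]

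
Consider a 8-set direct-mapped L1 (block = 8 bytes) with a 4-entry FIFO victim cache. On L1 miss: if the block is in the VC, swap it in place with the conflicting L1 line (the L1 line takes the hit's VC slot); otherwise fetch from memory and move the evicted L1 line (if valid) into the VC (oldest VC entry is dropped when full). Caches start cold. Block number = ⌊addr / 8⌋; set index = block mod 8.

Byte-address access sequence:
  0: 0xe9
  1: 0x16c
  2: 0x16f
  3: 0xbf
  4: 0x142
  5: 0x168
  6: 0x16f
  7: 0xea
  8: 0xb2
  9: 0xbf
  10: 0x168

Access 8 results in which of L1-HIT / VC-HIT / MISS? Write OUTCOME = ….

OUTCOME = MISS

#0 0xe9→b29/s5 MISS; vc=[]
#1 0x16c→b45/s5 MISS; vc=[29]
#2 0x16f→b45/s5 L1-HIT; vc=[29]
#3 0xbf→b23/s7 MISS; vc=[29]
#4 0x142→b40/s0 MISS; vc=[29]
#5 0x168→b45/s5 L1-HIT; vc=[29]
#6 0x16f→b45/s5 L1-HIT; vc=[29]
#7 0xea→b29/s5 VC-HIT; vc=[45]
#8 0xb2→b22/s6 MISS; vc=[45]
#9 0xbf→b23/s7 L1-HIT; vc=[45]
#10 0x168→b45/s5 VC-HIT; vc=[29]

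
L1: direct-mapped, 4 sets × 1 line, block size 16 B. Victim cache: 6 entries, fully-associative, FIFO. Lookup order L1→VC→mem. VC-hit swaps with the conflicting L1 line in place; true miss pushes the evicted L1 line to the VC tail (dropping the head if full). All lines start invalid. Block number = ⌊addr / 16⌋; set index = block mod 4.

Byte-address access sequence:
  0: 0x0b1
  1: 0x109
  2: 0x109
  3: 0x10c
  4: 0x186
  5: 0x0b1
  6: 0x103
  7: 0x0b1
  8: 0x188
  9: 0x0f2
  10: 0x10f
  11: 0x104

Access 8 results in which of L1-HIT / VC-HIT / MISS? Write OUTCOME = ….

OUTCOME = VC-HIT

0: 0xb1 (blk 11, set 3) → MISS  vc=[]
1: 0x109 (blk 16, set 0) → MISS  vc=[]
2: 0x109 (blk 16, set 0) → L1-HIT  vc=[]
3: 0x10c (blk 16, set 0) → L1-HIT  vc=[]
4: 0x186 (blk 24, set 0) → MISS  vc=[16]
5: 0xb1 (blk 11, set 3) → L1-HIT  vc=[16]
6: 0x103 (blk 16, set 0) → VC-HIT  vc=[24]
7: 0xb1 (blk 11, set 3) → L1-HIT  vc=[24]
8: 0x188 (blk 24, set 0) → VC-HIT  vc=[16]
9: 0xf2 (blk 15, set 3) → MISS  vc=[16, 11]
10: 0x10f (blk 16, set 0) → VC-HIT  vc=[24, 11]
11: 0x104 (blk 16, set 0) → L1-HIT  vc=[24, 11]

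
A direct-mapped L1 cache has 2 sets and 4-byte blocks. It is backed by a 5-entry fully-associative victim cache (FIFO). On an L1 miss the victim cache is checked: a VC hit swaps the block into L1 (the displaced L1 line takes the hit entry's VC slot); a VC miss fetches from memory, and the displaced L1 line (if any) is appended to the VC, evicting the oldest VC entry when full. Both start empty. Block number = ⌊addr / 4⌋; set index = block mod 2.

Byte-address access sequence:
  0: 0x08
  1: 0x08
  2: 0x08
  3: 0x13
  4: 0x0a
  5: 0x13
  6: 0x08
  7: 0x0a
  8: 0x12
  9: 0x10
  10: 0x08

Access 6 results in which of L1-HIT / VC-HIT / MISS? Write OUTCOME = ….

OUTCOME = VC-HIT

#0 0x8→b2/s0 MISS; vc=[]
#1 0x8→b2/s0 L1-HIT; vc=[]
#2 0x8→b2/s0 L1-HIT; vc=[]
#3 0x13→b4/s0 MISS; vc=[2]
#4 0xa→b2/s0 VC-HIT; vc=[4]
#5 0x13→b4/s0 VC-HIT; vc=[2]
#6 0x8→b2/s0 VC-HIT; vc=[4]
#7 0xa→b2/s0 L1-HIT; vc=[4]
#8 0x12→b4/s0 VC-HIT; vc=[2]
#9 0x10→b4/s0 L1-HIT; vc=[2]
#10 0x8→b2/s0 VC-HIT; vc=[4]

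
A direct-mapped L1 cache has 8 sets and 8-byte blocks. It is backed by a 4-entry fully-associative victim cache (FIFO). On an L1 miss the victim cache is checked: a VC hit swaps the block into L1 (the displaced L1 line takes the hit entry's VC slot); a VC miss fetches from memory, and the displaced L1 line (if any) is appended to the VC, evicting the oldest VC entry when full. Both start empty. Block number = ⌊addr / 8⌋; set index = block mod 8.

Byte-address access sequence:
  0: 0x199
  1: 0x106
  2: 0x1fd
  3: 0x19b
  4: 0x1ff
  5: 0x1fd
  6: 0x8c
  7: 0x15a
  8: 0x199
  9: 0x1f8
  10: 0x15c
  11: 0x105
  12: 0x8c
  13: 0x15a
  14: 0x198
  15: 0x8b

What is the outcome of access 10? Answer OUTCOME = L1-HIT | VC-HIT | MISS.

  [0] addr=0x199 blk=51 s=3: MISS | VC []
  [1] addr=0x106 blk=32 s=0: MISS | VC []
  [2] addr=0x1fd blk=63 s=7: MISS | VC []
  [3] addr=0x19b blk=51 s=3: L1-HIT | VC []
  [4] addr=0x1ff blk=63 s=7: L1-HIT | VC []
  [5] addr=0x1fd blk=63 s=7: L1-HIT | VC []
  [6] addr=0x8c blk=17 s=1: MISS | VC []
  [7] addr=0x15a blk=43 s=3: MISS | VC [51]
  [8] addr=0x199 blk=51 s=3: VC-HIT | VC [43]
  [9] addr=0x1f8 blk=63 s=7: L1-HIT | VC [43]
  [10] addr=0x15c blk=43 s=3: VC-HIT | VC [51]
  [11] addr=0x105 blk=32 s=0: L1-HIT | VC [51]
  [12] addr=0x8c blk=17 s=1: L1-HIT | VC [51]
  [13] addr=0x15a blk=43 s=3: L1-HIT | VC [51]
  [14] addr=0x198 blk=51 s=3: VC-HIT | VC [43]
  [15] addr=0x8b blk=17 s=1: L1-HIT | VC [43]

OUTCOME = VC-HIT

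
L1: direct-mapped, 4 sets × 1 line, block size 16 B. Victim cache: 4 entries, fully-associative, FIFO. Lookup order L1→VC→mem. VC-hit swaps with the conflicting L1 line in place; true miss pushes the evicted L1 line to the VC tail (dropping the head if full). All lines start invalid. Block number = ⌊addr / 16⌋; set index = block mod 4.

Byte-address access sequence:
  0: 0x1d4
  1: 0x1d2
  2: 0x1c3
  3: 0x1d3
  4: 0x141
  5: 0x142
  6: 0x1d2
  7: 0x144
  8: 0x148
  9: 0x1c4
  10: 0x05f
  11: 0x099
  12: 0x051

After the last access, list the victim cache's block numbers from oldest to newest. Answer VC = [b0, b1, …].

VC = [20, 29, 9]

#0 0x1d4→b29/s1 MISS; vc=[]
#1 0x1d2→b29/s1 L1-HIT; vc=[]
#2 0x1c3→b28/s0 MISS; vc=[]
#3 0x1d3→b29/s1 L1-HIT; vc=[]
#4 0x141→b20/s0 MISS; vc=[28]
#5 0x142→b20/s0 L1-HIT; vc=[28]
#6 0x1d2→b29/s1 L1-HIT; vc=[28]
#7 0x144→b20/s0 L1-HIT; vc=[28]
#8 0x148→b20/s0 L1-HIT; vc=[28]
#9 0x1c4→b28/s0 VC-HIT; vc=[20]
#10 0x5f→b5/s1 MISS; vc=[20,29]
#11 0x99→b9/s1 MISS; vc=[20,29,5]
#12 0x51→b5/s1 VC-HIT; vc=[20,29,9]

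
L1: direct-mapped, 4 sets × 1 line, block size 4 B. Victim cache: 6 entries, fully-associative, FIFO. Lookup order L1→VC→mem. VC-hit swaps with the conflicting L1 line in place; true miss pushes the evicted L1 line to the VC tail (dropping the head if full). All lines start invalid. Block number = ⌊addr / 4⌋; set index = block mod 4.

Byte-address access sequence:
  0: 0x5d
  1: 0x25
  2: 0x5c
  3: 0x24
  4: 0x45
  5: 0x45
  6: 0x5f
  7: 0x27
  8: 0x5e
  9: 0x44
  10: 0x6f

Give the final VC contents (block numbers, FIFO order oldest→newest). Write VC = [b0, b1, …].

0: 0x5d (blk 23, set 3) → MISS  vc=[]
1: 0x25 (blk 9, set 1) → MISS  vc=[]
2: 0x5c (blk 23, set 3) → L1-HIT  vc=[]
3: 0x24 (blk 9, set 1) → L1-HIT  vc=[]
4: 0x45 (blk 17, set 1) → MISS  vc=[9]
5: 0x45 (blk 17, set 1) → L1-HIT  vc=[9]
6: 0x5f (blk 23, set 3) → L1-HIT  vc=[9]
7: 0x27 (blk 9, set 1) → VC-HIT  vc=[17]
8: 0x5e (blk 23, set 3) → L1-HIT  vc=[17]
9: 0x44 (blk 17, set 1) → VC-HIT  vc=[9]
10: 0x6f (blk 27, set 3) → MISS  vc=[9, 23]

VC = [9, 23]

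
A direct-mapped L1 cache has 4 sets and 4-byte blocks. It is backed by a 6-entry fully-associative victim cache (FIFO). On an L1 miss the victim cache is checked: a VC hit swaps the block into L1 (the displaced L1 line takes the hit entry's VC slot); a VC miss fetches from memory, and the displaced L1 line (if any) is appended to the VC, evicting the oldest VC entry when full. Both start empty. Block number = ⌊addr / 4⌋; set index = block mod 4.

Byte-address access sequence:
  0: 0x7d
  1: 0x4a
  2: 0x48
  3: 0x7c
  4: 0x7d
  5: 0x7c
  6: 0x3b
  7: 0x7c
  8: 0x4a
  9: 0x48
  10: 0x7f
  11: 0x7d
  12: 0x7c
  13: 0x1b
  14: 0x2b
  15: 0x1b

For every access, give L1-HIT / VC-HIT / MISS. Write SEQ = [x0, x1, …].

  [0] addr=0x7d blk=31 s=3: MISS | VC []
  [1] addr=0x4a blk=18 s=2: MISS | VC []
  [2] addr=0x48 blk=18 s=2: L1-HIT | VC []
  [3] addr=0x7c blk=31 s=3: L1-HIT | VC []
  [4] addr=0x7d blk=31 s=3: L1-HIT | VC []
  [5] addr=0x7c blk=31 s=3: L1-HIT | VC []
  [6] addr=0x3b blk=14 s=2: MISS | VC [18]
  [7] addr=0x7c blk=31 s=3: L1-HIT | VC [18]
  [8] addr=0x4a blk=18 s=2: VC-HIT | VC [14]
  [9] addr=0x48 blk=18 s=2: L1-HIT | VC [14]
  [10] addr=0x7f blk=31 s=3: L1-HIT | VC [14]
  [11] addr=0x7d blk=31 s=3: L1-HIT | VC [14]
  [12] addr=0x7c blk=31 s=3: L1-HIT | VC [14]
  [13] addr=0x1b blk=6 s=2: MISS | VC [14, 18]
  [14] addr=0x2b blk=10 s=2: MISS | VC [14, 18, 6]
  [15] addr=0x1b blk=6 s=2: VC-HIT | VC [14, 18, 10]

SEQ = [MISS, MISS, L1-HIT, L1-HIT, L1-HIT, L1-HIT, MISS, L1-HIT, VC-HIT, L1-HIT, L1-HIT, L1-HIT, L1-HIT, MISS, MISS, VC-HIT]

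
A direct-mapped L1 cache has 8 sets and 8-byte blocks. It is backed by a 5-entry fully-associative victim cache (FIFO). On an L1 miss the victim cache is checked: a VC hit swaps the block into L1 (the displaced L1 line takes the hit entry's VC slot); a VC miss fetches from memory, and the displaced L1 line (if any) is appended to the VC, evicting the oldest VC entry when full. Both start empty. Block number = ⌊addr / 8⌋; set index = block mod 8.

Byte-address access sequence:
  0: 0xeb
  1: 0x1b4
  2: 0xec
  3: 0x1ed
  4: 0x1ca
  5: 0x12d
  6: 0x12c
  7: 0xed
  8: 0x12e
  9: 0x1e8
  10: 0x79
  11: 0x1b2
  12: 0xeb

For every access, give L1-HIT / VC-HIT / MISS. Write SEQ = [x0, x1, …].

SEQ = [MISS, MISS, L1-HIT, MISS, MISS, MISS, L1-HIT, VC-HIT, VC-HIT, VC-HIT, MISS, L1-HIT, VC-HIT]

  [0] addr=0xeb blk=29 s=5: MISS | VC []
  [1] addr=0x1b4 blk=54 s=6: MISS | VC []
  [2] addr=0xec blk=29 s=5: L1-HIT | VC []
  [3] addr=0x1ed blk=61 s=5: MISS | VC [29]
  [4] addr=0x1ca blk=57 s=1: MISS | VC [29]
  [5] addr=0x12d blk=37 s=5: MISS | VC [29, 61]
  [6] addr=0x12c blk=37 s=5: L1-HIT | VC [29, 61]
  [7] addr=0xed blk=29 s=5: VC-HIT | VC [37, 61]
  [8] addr=0x12e blk=37 s=5: VC-HIT | VC [29, 61]
  [9] addr=0x1e8 blk=61 s=5: VC-HIT | VC [29, 37]
  [10] addr=0x79 blk=15 s=7: MISS | VC [29, 37]
  [11] addr=0x1b2 blk=54 s=6: L1-HIT | VC [29, 37]
  [12] addr=0xeb blk=29 s=5: VC-HIT | VC [61, 37]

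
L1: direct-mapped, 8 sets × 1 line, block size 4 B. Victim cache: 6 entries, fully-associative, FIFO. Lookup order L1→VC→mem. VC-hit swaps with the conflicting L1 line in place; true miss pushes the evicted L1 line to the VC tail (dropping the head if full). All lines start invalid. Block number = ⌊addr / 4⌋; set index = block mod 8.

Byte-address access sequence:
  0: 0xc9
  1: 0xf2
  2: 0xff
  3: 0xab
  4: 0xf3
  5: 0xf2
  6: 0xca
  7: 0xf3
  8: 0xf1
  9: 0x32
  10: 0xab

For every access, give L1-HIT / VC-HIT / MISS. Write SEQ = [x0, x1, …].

0: 0xc9 (blk 50, set 2) → MISS  vc=[]
1: 0xf2 (blk 60, set 4) → MISS  vc=[]
2: 0xff (blk 63, set 7) → MISS  vc=[]
3: 0xab (blk 42, set 2) → MISS  vc=[50]
4: 0xf3 (blk 60, set 4) → L1-HIT  vc=[50]
5: 0xf2 (blk 60, set 4) → L1-HIT  vc=[50]
6: 0xca (blk 50, set 2) → VC-HIT  vc=[42]
7: 0xf3 (blk 60, set 4) → L1-HIT  vc=[42]
8: 0xf1 (blk 60, set 4) → L1-HIT  vc=[42]
9: 0x32 (blk 12, set 4) → MISS  vc=[42, 60]
10: 0xab (blk 42, set 2) → VC-HIT  vc=[50, 60]

SEQ = [MISS, MISS, MISS, MISS, L1-HIT, L1-HIT, VC-HIT, L1-HIT, L1-HIT, MISS, VC-HIT]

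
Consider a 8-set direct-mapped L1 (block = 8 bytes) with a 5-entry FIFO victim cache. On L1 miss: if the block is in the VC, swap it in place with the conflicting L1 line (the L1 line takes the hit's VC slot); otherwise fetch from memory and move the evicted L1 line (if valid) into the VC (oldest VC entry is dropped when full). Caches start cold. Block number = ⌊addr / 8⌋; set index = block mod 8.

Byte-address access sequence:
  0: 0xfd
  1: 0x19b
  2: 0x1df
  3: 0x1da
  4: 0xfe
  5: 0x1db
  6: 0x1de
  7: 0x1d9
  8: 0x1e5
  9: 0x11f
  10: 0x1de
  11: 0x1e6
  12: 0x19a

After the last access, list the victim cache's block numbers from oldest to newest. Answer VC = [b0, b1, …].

  [0] addr=0xfd blk=31 s=7: MISS | VC []
  [1] addr=0x19b blk=51 s=3: MISS | VC []
  [2] addr=0x1df blk=59 s=3: MISS | VC [51]
  [3] addr=0x1da blk=59 s=3: L1-HIT | VC [51]
  [4] addr=0xfe blk=31 s=7: L1-HIT | VC [51]
  [5] addr=0x1db blk=59 s=3: L1-HIT | VC [51]
  [6] addr=0x1de blk=59 s=3: L1-HIT | VC [51]
  [7] addr=0x1d9 blk=59 s=3: L1-HIT | VC [51]
  [8] addr=0x1e5 blk=60 s=4: MISS | VC [51]
  [9] addr=0x11f blk=35 s=3: MISS | VC [51, 59]
  [10] addr=0x1de blk=59 s=3: VC-HIT | VC [51, 35]
  [11] addr=0x1e6 blk=60 s=4: L1-HIT | VC [51, 35]
  [12] addr=0x19a blk=51 s=3: VC-HIT | VC [59, 35]

VC = [59, 35]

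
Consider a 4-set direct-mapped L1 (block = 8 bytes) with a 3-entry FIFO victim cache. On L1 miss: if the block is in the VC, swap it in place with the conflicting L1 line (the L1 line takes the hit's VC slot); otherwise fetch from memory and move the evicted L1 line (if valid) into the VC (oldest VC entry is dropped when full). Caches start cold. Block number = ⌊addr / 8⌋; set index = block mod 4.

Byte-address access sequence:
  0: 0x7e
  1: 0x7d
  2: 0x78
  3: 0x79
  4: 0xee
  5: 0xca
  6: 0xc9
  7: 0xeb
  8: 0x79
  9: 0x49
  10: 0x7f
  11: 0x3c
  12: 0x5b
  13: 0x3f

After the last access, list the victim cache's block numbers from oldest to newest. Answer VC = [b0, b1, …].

VC = [29, 15, 11]

#0 0x7e→b15/s3 MISS; vc=[]
#1 0x7d→b15/s3 L1-HIT; vc=[]
#2 0x78→b15/s3 L1-HIT; vc=[]
#3 0x79→b15/s3 L1-HIT; vc=[]
#4 0xee→b29/s1 MISS; vc=[]
#5 0xca→b25/s1 MISS; vc=[29]
#6 0xc9→b25/s1 L1-HIT; vc=[29]
#7 0xeb→b29/s1 VC-HIT; vc=[25]
#8 0x79→b15/s3 L1-HIT; vc=[25]
#9 0x49→b9/s1 MISS; vc=[25,29]
#10 0x7f→b15/s3 L1-HIT; vc=[25,29]
#11 0x3c→b7/s3 MISS; vc=[25,29,15]
#12 0x5b→b11/s3 MISS; vc=[29,15,7]
#13 0x3f→b7/s3 VC-HIT; vc=[29,15,11]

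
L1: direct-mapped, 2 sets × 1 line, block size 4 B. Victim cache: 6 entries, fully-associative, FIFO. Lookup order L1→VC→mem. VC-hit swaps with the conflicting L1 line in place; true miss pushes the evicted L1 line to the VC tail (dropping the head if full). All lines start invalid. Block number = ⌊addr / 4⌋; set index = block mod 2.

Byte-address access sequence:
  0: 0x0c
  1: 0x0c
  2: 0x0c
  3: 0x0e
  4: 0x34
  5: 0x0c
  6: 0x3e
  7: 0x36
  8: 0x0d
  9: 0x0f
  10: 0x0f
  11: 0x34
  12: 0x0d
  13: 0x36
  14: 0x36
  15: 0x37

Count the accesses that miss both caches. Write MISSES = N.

#0 0xc→b3/s1 MISS; vc=[]
#1 0xc→b3/s1 L1-HIT; vc=[]
#2 0xc→b3/s1 L1-HIT; vc=[]
#3 0xe→b3/s1 L1-HIT; vc=[]
#4 0x34→b13/s1 MISS; vc=[3]
#5 0xc→b3/s1 VC-HIT; vc=[13]
#6 0x3e→b15/s1 MISS; vc=[13,3]
#7 0x36→b13/s1 VC-HIT; vc=[15,3]
#8 0xd→b3/s1 VC-HIT; vc=[15,13]
#9 0xf→b3/s1 L1-HIT; vc=[15,13]
#10 0xf→b3/s1 L1-HIT; vc=[15,13]
#11 0x34→b13/s1 VC-HIT; vc=[15,3]
#12 0xd→b3/s1 VC-HIT; vc=[15,13]
#13 0x36→b13/s1 VC-HIT; vc=[15,3]
#14 0x36→b13/s1 L1-HIT; vc=[15,3]
#15 0x37→b13/s1 L1-HIT; vc=[15,3]

MISSES = 3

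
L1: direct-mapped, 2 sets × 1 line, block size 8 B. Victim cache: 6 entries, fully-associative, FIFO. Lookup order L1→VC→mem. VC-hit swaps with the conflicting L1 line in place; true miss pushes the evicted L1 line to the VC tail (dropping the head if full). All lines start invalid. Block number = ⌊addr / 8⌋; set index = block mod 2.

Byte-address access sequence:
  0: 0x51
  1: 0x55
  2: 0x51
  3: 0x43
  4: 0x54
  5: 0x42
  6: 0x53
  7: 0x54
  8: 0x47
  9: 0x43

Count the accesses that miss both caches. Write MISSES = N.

MISSES = 2

#0 0x51→b10/s0 MISS; vc=[]
#1 0x55→b10/s0 L1-HIT; vc=[]
#2 0x51→b10/s0 L1-HIT; vc=[]
#3 0x43→b8/s0 MISS; vc=[10]
#4 0x54→b10/s0 VC-HIT; vc=[8]
#5 0x42→b8/s0 VC-HIT; vc=[10]
#6 0x53→b10/s0 VC-HIT; vc=[8]
#7 0x54→b10/s0 L1-HIT; vc=[8]
#8 0x47→b8/s0 VC-HIT; vc=[10]
#9 0x43→b8/s0 L1-HIT; vc=[10]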